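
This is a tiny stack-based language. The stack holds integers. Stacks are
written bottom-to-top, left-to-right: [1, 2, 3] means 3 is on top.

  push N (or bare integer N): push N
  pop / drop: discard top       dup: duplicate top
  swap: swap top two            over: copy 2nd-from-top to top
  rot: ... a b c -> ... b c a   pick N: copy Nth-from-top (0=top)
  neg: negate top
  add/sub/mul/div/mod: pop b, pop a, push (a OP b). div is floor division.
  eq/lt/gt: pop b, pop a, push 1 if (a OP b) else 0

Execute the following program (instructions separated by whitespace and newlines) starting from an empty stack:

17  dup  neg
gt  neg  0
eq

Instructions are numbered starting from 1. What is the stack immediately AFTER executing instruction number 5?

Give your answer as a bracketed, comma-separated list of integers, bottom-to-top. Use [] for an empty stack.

Answer: [-1]

Derivation:
Step 1 ('17'): [17]
Step 2 ('dup'): [17, 17]
Step 3 ('neg'): [17, -17]
Step 4 ('gt'): [1]
Step 5 ('neg'): [-1]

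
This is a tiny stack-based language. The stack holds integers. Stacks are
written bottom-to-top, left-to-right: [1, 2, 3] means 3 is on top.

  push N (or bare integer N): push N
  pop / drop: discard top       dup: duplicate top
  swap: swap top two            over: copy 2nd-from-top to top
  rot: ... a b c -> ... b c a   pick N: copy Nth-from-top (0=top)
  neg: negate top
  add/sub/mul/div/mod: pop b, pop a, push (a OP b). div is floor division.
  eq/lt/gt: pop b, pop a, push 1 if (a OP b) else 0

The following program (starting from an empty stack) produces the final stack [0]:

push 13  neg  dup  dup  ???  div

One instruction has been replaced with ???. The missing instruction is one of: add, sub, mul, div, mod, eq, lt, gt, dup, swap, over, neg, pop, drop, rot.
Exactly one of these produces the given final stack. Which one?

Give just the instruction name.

Stack before ???: [-13, -13, -13]
Stack after ???:  [-13, -26]
The instruction that transforms [-13, -13, -13] -> [-13, -26] is: add

Answer: add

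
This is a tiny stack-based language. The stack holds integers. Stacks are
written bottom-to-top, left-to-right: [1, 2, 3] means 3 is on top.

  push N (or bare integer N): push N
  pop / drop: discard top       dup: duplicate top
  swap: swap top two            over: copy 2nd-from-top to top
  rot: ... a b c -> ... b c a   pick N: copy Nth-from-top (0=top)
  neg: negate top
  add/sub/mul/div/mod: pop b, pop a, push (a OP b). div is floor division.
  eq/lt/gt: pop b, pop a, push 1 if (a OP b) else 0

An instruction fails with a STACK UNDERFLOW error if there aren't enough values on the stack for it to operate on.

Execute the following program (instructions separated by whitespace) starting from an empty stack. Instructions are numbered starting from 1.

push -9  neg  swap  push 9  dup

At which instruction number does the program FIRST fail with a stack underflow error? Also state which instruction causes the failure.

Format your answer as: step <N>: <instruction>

Step 1 ('push -9'): stack = [-9], depth = 1
Step 2 ('neg'): stack = [9], depth = 1
Step 3 ('swap'): needs 2 value(s) but depth is 1 — STACK UNDERFLOW

Answer: step 3: swap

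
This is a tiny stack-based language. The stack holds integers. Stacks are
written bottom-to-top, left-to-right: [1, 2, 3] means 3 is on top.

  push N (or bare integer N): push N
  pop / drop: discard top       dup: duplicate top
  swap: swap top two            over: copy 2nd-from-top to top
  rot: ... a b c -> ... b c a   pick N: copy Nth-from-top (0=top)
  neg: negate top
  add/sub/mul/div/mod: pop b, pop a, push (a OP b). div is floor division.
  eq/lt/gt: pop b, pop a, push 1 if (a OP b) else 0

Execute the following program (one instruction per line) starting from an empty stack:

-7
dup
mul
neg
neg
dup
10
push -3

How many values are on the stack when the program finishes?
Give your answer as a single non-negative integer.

After 'push -7': stack = [-7] (depth 1)
After 'dup': stack = [-7, -7] (depth 2)
After 'mul': stack = [49] (depth 1)
After 'neg': stack = [-49] (depth 1)
After 'neg': stack = [49] (depth 1)
After 'dup': stack = [49, 49] (depth 2)
After 'push 10': stack = [49, 49, 10] (depth 3)
After 'push -3': stack = [49, 49, 10, -3] (depth 4)

Answer: 4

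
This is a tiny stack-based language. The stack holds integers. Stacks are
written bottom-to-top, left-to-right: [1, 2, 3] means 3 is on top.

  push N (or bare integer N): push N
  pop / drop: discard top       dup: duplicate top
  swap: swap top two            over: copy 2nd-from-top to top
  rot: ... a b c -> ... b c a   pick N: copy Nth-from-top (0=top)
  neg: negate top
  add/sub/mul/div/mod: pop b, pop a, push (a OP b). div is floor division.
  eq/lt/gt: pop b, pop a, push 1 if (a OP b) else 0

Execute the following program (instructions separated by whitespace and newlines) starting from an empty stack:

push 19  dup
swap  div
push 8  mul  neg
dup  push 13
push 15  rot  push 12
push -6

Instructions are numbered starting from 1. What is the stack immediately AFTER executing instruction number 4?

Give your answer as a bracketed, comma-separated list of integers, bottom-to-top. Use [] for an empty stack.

Step 1 ('push 19'): [19]
Step 2 ('dup'): [19, 19]
Step 3 ('swap'): [19, 19]
Step 4 ('div'): [1]

Answer: [1]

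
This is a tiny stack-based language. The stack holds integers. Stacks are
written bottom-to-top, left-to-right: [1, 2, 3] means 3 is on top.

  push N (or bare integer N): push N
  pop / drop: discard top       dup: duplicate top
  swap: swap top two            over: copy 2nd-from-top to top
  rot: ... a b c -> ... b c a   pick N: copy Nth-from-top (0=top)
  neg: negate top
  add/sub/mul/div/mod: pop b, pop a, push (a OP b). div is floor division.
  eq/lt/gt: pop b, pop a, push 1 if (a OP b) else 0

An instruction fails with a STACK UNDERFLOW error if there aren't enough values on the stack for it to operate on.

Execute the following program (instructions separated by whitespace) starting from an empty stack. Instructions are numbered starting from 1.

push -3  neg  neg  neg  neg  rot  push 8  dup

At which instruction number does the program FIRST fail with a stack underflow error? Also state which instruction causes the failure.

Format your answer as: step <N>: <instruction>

Answer: step 6: rot

Derivation:
Step 1 ('push -3'): stack = [-3], depth = 1
Step 2 ('neg'): stack = [3], depth = 1
Step 3 ('neg'): stack = [-3], depth = 1
Step 4 ('neg'): stack = [3], depth = 1
Step 5 ('neg'): stack = [-3], depth = 1
Step 6 ('rot'): needs 3 value(s) but depth is 1 — STACK UNDERFLOW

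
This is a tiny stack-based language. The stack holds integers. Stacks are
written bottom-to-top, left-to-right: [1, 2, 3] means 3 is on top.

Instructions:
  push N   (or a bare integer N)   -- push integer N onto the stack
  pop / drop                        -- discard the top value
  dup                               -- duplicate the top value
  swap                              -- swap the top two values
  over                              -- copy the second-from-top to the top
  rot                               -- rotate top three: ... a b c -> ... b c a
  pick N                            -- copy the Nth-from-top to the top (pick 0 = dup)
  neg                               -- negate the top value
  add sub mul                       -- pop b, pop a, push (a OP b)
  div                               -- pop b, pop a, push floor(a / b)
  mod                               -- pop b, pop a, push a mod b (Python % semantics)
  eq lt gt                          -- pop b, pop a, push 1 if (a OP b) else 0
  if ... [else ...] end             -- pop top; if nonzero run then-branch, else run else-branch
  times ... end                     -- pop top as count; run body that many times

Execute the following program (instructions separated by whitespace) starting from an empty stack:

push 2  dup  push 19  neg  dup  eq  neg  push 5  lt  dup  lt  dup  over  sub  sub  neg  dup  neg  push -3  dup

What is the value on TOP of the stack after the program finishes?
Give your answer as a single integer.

Answer: -3

Derivation:
After 'push 2': [2]
After 'dup': [2, 2]
After 'push 19': [2, 2, 19]
After 'neg': [2, 2, -19]
After 'dup': [2, 2, -19, -19]
After 'eq': [2, 2, 1]
After 'neg': [2, 2, -1]
After 'push 5': [2, 2, -1, 5]
After 'lt': [2, 2, 1]
After 'dup': [2, 2, 1, 1]
After 'lt': [2, 2, 0]
After 'dup': [2, 2, 0, 0]
After 'over': [2, 2, 0, 0, 0]
After 'sub': [2, 2, 0, 0]
After 'sub': [2, 2, 0]
After 'neg': [2, 2, 0]
After 'dup': [2, 2, 0, 0]
After 'neg': [2, 2, 0, 0]
After 'push -3': [2, 2, 0, 0, -3]
After 'dup': [2, 2, 0, 0, -3, -3]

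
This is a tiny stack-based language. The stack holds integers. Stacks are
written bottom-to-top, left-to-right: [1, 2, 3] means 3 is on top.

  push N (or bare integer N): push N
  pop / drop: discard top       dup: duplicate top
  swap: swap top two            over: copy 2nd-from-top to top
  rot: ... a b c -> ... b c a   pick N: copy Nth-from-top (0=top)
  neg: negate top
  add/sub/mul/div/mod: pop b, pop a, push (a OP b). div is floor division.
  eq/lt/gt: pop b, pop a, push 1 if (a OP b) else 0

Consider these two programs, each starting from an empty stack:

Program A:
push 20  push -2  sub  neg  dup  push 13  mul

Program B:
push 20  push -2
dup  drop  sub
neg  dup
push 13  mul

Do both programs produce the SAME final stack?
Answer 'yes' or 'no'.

Answer: yes

Derivation:
Program A trace:
  After 'push 20': [20]
  After 'push -2': [20, -2]
  After 'sub': [22]
  After 'neg': [-22]
  After 'dup': [-22, -22]
  After 'push 13': [-22, -22, 13]
  After 'mul': [-22, -286]
Program A final stack: [-22, -286]

Program B trace:
  After 'push 20': [20]
  After 'push -2': [20, -2]
  After 'dup': [20, -2, -2]
  After 'drop': [20, -2]
  After 'sub': [22]
  After 'neg': [-22]
  After 'dup': [-22, -22]
  After 'push 13': [-22, -22, 13]
  After 'mul': [-22, -286]
Program B final stack: [-22, -286]
Same: yes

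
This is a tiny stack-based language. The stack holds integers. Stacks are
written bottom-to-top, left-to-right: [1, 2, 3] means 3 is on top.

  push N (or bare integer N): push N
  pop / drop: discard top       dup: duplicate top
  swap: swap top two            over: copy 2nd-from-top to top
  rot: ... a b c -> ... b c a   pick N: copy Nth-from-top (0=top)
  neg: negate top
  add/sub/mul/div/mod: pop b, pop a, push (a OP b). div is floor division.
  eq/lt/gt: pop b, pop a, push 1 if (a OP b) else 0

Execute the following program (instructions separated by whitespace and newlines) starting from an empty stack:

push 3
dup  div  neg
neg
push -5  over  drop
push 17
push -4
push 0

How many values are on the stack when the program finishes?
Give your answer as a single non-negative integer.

After 'push 3': stack = [3] (depth 1)
After 'dup': stack = [3, 3] (depth 2)
After 'div': stack = [1] (depth 1)
After 'neg': stack = [-1] (depth 1)
After 'neg': stack = [1] (depth 1)
After 'push -5': stack = [1, -5] (depth 2)
After 'over': stack = [1, -5, 1] (depth 3)
After 'drop': stack = [1, -5] (depth 2)
After 'push 17': stack = [1, -5, 17] (depth 3)
After 'push -4': stack = [1, -5, 17, -4] (depth 4)
After 'push 0': stack = [1, -5, 17, -4, 0] (depth 5)

Answer: 5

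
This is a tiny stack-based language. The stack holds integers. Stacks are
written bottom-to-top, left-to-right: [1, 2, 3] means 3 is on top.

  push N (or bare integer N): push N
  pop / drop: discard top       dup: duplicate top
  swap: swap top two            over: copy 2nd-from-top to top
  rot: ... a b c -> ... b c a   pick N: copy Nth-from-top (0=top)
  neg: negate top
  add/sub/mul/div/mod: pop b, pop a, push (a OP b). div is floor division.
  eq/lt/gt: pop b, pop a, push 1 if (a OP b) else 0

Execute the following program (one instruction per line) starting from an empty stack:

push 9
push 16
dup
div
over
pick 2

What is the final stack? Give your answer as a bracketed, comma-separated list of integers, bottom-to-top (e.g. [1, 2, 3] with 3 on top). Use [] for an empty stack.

Answer: [9, 1, 9, 9]

Derivation:
After 'push 9': [9]
After 'push 16': [9, 16]
After 'dup': [9, 16, 16]
After 'div': [9, 1]
After 'over': [9, 1, 9]
After 'pick 2': [9, 1, 9, 9]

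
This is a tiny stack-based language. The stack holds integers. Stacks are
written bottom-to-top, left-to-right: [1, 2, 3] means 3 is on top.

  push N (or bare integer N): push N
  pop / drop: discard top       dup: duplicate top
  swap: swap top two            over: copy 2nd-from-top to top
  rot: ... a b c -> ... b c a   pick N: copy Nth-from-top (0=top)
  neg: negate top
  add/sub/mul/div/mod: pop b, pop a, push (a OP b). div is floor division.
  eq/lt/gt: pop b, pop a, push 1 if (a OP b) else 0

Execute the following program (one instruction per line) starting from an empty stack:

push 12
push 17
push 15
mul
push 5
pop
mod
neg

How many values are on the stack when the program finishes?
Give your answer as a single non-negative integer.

After 'push 12': stack = [12] (depth 1)
After 'push 17': stack = [12, 17] (depth 2)
After 'push 15': stack = [12, 17, 15] (depth 3)
After 'mul': stack = [12, 255] (depth 2)
After 'push 5': stack = [12, 255, 5] (depth 3)
After 'pop': stack = [12, 255] (depth 2)
After 'mod': stack = [12] (depth 1)
After 'neg': stack = [-12] (depth 1)

Answer: 1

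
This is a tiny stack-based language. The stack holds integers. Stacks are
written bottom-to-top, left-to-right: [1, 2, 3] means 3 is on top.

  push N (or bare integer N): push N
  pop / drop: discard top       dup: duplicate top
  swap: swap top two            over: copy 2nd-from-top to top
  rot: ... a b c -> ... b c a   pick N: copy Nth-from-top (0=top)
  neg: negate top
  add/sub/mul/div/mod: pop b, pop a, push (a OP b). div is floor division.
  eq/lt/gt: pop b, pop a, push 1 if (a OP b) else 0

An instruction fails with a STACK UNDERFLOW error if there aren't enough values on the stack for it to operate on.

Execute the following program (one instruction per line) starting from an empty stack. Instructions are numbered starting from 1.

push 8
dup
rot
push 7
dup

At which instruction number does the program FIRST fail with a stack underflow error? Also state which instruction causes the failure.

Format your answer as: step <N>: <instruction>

Answer: step 3: rot

Derivation:
Step 1 ('push 8'): stack = [8], depth = 1
Step 2 ('dup'): stack = [8, 8], depth = 2
Step 3 ('rot'): needs 3 value(s) but depth is 2 — STACK UNDERFLOW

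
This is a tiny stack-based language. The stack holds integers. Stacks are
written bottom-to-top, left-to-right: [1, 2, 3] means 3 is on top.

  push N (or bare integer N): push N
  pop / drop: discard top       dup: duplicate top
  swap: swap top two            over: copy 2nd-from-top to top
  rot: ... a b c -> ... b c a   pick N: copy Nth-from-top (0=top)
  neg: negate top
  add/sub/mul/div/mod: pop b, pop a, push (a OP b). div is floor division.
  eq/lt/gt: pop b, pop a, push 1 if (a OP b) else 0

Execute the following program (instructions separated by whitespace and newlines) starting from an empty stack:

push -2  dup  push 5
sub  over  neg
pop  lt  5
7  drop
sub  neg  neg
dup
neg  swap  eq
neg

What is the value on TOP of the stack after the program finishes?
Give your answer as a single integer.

Answer: 0

Derivation:
After 'push -2': [-2]
After 'dup': [-2, -2]
After 'push 5': [-2, -2, 5]
After 'sub': [-2, -7]
After 'over': [-2, -7, -2]
After 'neg': [-2, -7, 2]
After 'pop': [-2, -7]
After 'lt': [0]
After 'push 5': [0, 5]
After 'push 7': [0, 5, 7]
After 'drop': [0, 5]
After 'sub': [-5]
After 'neg': [5]
After 'neg': [-5]
After 'dup': [-5, -5]
After 'neg': [-5, 5]
After 'swap': [5, -5]
After 'eq': [0]
After 'neg': [0]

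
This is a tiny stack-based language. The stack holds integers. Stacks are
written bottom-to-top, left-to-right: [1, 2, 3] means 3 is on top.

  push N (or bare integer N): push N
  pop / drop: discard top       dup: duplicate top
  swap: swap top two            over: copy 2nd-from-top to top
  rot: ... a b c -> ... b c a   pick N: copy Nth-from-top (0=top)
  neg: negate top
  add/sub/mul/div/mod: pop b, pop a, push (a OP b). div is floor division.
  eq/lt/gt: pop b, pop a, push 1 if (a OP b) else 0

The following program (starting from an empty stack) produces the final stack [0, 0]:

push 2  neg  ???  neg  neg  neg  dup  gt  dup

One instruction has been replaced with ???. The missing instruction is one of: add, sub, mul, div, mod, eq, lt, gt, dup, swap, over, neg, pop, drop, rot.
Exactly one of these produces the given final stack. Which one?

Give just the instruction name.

Stack before ???: [-2]
Stack after ???:  [2]
The instruction that transforms [-2] -> [2] is: neg

Answer: neg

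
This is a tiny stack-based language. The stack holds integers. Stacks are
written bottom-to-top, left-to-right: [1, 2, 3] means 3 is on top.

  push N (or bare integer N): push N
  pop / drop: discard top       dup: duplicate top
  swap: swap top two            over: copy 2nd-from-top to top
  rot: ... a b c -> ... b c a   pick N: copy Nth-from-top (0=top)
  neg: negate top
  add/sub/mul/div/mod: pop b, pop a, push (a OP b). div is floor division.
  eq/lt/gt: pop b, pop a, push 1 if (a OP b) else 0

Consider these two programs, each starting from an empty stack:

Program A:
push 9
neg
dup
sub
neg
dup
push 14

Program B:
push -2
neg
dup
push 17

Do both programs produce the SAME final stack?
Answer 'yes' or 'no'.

Program A trace:
  After 'push 9': [9]
  After 'neg': [-9]
  After 'dup': [-9, -9]
  After 'sub': [0]
  After 'neg': [0]
  After 'dup': [0, 0]
  After 'push 14': [0, 0, 14]
Program A final stack: [0, 0, 14]

Program B trace:
  After 'push -2': [-2]
  After 'neg': [2]
  After 'dup': [2, 2]
  After 'push 17': [2, 2, 17]
Program B final stack: [2, 2, 17]
Same: no

Answer: no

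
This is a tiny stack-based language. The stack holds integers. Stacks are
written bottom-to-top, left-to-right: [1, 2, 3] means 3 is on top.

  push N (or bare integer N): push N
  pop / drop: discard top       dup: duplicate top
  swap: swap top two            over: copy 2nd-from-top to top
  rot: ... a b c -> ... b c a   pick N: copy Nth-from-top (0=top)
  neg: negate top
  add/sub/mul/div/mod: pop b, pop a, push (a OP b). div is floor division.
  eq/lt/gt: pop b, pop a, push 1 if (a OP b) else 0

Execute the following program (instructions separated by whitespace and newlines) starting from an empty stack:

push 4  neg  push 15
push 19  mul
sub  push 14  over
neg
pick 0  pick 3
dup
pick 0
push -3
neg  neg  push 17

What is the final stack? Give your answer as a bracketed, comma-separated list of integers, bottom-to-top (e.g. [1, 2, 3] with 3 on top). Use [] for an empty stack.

After 'push 4': [4]
After 'neg': [-4]
After 'push 15': [-4, 15]
After 'push 19': [-4, 15, 19]
After 'mul': [-4, 285]
After 'sub': [-289]
After 'push 14': [-289, 14]
After 'over': [-289, 14, -289]
After 'neg': [-289, 14, 289]
After 'pick 0': [-289, 14, 289, 289]
After 'pick 3': [-289, 14, 289, 289, -289]
After 'dup': [-289, 14, 289, 289, -289, -289]
After 'pick 0': [-289, 14, 289, 289, -289, -289, -289]
After 'push -3': [-289, 14, 289, 289, -289, -289, -289, -3]
After 'neg': [-289, 14, 289, 289, -289, -289, -289, 3]
After 'neg': [-289, 14, 289, 289, -289, -289, -289, -3]
After 'push 17': [-289, 14, 289, 289, -289, -289, -289, -3, 17]

Answer: [-289, 14, 289, 289, -289, -289, -289, -3, 17]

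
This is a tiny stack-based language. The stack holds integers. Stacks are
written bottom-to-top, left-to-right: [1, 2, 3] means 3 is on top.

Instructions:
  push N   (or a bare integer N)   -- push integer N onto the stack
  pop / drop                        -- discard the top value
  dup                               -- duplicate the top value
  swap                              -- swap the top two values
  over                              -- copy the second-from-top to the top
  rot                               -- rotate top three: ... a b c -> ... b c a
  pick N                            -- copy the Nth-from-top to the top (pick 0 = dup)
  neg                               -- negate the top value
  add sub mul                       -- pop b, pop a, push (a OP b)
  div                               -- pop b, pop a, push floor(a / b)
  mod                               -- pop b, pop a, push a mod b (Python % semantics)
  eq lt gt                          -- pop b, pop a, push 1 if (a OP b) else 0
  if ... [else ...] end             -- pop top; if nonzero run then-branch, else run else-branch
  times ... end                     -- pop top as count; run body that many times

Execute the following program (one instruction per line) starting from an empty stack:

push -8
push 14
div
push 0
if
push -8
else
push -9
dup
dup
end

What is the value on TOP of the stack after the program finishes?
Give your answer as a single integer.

Answer: -9

Derivation:
After 'push -8': [-8]
After 'push 14': [-8, 14]
After 'div': [-1]
After 'push 0': [-1, 0]
After 'if': [-1]
After 'push -9': [-1, -9]
After 'dup': [-1, -9, -9]
After 'dup': [-1, -9, -9, -9]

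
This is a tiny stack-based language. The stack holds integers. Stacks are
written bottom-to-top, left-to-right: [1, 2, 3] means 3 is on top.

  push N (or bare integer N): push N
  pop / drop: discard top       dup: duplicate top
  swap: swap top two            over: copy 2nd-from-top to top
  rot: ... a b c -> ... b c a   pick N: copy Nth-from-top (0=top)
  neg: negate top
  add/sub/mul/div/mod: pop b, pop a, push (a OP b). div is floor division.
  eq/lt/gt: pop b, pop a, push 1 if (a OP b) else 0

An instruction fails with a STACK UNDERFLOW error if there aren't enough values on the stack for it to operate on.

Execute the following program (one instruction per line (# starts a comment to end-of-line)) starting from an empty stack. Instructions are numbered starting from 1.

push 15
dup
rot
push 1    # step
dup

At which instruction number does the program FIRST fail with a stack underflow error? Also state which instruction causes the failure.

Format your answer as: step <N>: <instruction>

Step 1 ('push 15'): stack = [15], depth = 1
Step 2 ('dup'): stack = [15, 15], depth = 2
Step 3 ('rot'): needs 3 value(s) but depth is 2 — STACK UNDERFLOW

Answer: step 3: rot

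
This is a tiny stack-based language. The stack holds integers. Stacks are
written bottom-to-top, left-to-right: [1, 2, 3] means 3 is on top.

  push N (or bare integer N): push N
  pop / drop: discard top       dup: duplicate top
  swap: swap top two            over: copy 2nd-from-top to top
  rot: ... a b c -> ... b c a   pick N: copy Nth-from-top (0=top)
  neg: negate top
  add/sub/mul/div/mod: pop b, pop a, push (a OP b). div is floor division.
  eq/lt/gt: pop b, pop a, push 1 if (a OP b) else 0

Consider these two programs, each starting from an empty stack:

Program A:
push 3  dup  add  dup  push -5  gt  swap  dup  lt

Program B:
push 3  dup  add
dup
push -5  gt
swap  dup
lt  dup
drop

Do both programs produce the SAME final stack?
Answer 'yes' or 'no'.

Program A trace:
  After 'push 3': [3]
  After 'dup': [3, 3]
  After 'add': [6]
  After 'dup': [6, 6]
  After 'push -5': [6, 6, -5]
  After 'gt': [6, 1]
  After 'swap': [1, 6]
  After 'dup': [1, 6, 6]
  After 'lt': [1, 0]
Program A final stack: [1, 0]

Program B trace:
  After 'push 3': [3]
  After 'dup': [3, 3]
  After 'add': [6]
  After 'dup': [6, 6]
  After 'push -5': [6, 6, -5]
  After 'gt': [6, 1]
  After 'swap': [1, 6]
  After 'dup': [1, 6, 6]
  After 'lt': [1, 0]
  After 'dup': [1, 0, 0]
  After 'drop': [1, 0]
Program B final stack: [1, 0]
Same: yes

Answer: yes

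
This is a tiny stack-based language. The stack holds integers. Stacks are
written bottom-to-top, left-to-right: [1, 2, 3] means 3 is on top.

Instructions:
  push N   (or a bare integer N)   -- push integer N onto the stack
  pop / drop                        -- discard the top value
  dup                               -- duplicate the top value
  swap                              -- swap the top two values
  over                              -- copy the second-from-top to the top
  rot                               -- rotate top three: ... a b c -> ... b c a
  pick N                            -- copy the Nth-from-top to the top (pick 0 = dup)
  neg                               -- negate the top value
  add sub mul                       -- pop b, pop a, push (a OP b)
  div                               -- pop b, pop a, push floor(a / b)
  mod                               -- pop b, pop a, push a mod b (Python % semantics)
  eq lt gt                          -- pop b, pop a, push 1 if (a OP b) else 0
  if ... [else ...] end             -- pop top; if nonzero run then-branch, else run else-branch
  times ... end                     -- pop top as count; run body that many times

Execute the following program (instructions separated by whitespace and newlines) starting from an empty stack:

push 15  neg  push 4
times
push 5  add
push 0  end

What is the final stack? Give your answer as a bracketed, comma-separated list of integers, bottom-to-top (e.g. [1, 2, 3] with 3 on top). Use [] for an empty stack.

After 'push 15': [15]
After 'neg': [-15]
After 'push 4': [-15, 4]
After 'times': [-15]
After 'push 5': [-15, 5]
After 'add': [-10]
After 'push 0': [-10, 0]
After 'push 5': [-10, 0, 5]
After 'add': [-10, 5]
After 'push 0': [-10, 5, 0]
After 'push 5': [-10, 5, 0, 5]
After 'add': [-10, 5, 5]
After 'push 0': [-10, 5, 5, 0]
After 'push 5': [-10, 5, 5, 0, 5]
After 'add': [-10, 5, 5, 5]
After 'push 0': [-10, 5, 5, 5, 0]

Answer: [-10, 5, 5, 5, 0]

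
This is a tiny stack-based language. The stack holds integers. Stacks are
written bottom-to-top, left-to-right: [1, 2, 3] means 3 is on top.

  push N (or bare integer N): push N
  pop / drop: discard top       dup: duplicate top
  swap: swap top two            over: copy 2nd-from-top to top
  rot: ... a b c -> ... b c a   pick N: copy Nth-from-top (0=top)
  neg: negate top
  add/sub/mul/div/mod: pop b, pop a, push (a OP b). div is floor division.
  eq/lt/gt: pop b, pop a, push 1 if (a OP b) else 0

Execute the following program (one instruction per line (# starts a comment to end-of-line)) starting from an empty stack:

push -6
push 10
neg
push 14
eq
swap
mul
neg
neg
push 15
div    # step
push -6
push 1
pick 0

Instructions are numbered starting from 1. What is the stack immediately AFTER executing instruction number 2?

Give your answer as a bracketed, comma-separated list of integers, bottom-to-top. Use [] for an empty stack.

Answer: [-6, 10]

Derivation:
Step 1 ('push -6'): [-6]
Step 2 ('push 10'): [-6, 10]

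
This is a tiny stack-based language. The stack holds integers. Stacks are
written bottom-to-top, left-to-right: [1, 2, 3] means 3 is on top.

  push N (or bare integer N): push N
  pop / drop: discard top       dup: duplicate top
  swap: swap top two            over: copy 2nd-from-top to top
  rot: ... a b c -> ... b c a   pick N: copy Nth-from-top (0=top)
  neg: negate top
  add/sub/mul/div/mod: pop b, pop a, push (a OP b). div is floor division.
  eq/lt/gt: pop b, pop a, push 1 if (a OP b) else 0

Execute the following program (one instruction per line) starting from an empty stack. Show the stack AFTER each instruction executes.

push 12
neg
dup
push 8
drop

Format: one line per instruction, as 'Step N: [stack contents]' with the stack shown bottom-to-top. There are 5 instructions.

Step 1: [12]
Step 2: [-12]
Step 3: [-12, -12]
Step 4: [-12, -12, 8]
Step 5: [-12, -12]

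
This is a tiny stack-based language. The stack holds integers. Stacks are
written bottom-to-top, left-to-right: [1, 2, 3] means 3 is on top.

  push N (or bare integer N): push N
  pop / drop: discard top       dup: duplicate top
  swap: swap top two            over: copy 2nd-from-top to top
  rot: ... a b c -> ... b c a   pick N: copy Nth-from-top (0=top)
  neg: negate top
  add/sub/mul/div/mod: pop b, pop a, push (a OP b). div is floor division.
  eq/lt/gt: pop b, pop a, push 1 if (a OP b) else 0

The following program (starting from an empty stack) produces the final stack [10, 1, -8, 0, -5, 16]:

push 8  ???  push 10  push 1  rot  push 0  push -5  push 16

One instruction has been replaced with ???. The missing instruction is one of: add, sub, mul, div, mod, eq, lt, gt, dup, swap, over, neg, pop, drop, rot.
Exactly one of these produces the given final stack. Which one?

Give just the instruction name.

Stack before ???: [8]
Stack after ???:  [-8]
The instruction that transforms [8] -> [-8] is: neg

Answer: neg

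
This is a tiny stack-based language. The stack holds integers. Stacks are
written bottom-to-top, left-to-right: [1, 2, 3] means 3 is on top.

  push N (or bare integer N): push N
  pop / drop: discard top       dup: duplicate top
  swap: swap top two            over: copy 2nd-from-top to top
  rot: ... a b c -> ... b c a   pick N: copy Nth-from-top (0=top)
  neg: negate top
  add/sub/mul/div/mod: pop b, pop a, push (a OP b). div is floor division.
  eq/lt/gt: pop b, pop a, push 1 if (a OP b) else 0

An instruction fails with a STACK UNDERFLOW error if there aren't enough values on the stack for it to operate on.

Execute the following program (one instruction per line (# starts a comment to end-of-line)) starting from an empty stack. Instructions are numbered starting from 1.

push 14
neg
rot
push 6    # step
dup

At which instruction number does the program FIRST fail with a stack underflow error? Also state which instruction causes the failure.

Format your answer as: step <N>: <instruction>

Step 1 ('push 14'): stack = [14], depth = 1
Step 2 ('neg'): stack = [-14], depth = 1
Step 3 ('rot'): needs 3 value(s) but depth is 1 — STACK UNDERFLOW

Answer: step 3: rot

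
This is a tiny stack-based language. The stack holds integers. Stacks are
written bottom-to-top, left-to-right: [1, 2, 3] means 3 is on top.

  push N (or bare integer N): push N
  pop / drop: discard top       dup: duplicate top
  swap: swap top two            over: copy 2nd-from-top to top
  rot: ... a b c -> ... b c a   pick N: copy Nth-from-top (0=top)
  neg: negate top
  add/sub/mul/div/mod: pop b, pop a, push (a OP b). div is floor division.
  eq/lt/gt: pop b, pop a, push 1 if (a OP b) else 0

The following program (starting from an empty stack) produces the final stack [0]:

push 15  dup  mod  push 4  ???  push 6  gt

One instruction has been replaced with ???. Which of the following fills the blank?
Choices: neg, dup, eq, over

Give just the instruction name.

Answer: eq

Derivation:
Stack before ???: [0, 4]
Stack after ???:  [0]
Checking each choice:
  neg: produces [0, 0]
  dup: produces [0, 4, 0]
  eq: MATCH
  over: produces [0, 4, 0]


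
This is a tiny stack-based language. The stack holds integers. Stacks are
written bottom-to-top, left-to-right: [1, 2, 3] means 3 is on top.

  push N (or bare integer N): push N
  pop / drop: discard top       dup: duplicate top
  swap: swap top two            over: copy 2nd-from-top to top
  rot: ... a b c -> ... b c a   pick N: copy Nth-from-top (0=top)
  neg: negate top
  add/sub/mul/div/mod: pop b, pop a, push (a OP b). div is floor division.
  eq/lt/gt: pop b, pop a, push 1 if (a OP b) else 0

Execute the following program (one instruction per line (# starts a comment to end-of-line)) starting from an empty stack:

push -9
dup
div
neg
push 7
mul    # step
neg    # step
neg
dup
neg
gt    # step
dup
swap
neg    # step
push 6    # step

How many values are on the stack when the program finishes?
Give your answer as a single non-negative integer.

Answer: 3

Derivation:
After 'push -9': stack = [-9] (depth 1)
After 'dup': stack = [-9, -9] (depth 2)
After 'div': stack = [1] (depth 1)
After 'neg': stack = [-1] (depth 1)
After 'push 7': stack = [-1, 7] (depth 2)
After 'mul': stack = [-7] (depth 1)
After 'neg': stack = [7] (depth 1)
After 'neg': stack = [-7] (depth 1)
After 'dup': stack = [-7, -7] (depth 2)
After 'neg': stack = [-7, 7] (depth 2)
After 'gt': stack = [0] (depth 1)
After 'dup': stack = [0, 0] (depth 2)
After 'swap': stack = [0, 0] (depth 2)
After 'neg': stack = [0, 0] (depth 2)
After 'push 6': stack = [0, 0, 6] (depth 3)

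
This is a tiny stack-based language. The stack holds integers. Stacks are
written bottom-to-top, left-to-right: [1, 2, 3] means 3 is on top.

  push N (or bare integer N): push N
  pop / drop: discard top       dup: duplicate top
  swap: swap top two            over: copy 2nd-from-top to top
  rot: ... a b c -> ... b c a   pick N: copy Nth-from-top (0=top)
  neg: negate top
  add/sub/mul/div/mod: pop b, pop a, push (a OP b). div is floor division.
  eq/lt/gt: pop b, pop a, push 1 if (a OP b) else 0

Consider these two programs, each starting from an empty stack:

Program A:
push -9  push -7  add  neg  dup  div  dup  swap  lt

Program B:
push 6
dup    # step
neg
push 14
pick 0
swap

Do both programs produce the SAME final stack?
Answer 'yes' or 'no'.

Program A trace:
  After 'push -9': [-9]
  After 'push -7': [-9, -7]
  After 'add': [-16]
  After 'neg': [16]
  After 'dup': [16, 16]
  After 'div': [1]
  After 'dup': [1, 1]
  After 'swap': [1, 1]
  After 'lt': [0]
Program A final stack: [0]

Program B trace:
  After 'push 6': [6]
  After 'dup': [6, 6]
  After 'neg': [6, -6]
  After 'push 14': [6, -6, 14]
  After 'pick 0': [6, -6, 14, 14]
  After 'swap': [6, -6, 14, 14]
Program B final stack: [6, -6, 14, 14]
Same: no

Answer: no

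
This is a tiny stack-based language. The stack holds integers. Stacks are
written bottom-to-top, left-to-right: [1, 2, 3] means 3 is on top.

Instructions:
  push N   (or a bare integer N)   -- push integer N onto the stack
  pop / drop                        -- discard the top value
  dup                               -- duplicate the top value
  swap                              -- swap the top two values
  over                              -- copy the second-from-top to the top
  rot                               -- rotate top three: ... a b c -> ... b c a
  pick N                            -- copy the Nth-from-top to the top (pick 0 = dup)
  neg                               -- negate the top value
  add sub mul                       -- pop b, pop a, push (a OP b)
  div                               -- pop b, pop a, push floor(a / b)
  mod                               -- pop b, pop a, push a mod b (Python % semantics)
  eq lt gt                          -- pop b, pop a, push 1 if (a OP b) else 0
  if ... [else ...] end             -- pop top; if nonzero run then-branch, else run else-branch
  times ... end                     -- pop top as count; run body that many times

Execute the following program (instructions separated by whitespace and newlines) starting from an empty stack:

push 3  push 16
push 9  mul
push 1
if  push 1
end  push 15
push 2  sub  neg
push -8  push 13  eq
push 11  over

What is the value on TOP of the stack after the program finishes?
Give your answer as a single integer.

Answer: 0

Derivation:
After 'push 3': [3]
After 'push 16': [3, 16]
After 'push 9': [3, 16, 9]
After 'mul': [3, 144]
After 'push 1': [3, 144, 1]
After 'if': [3, 144]
After 'push 1': [3, 144, 1]
After 'push 15': [3, 144, 1, 15]
After 'push 2': [3, 144, 1, 15, 2]
After 'sub': [3, 144, 1, 13]
After 'neg': [3, 144, 1, -13]
After 'push -8': [3, 144, 1, -13, -8]
After 'push 13': [3, 144, 1, -13, -8, 13]
After 'eq': [3, 144, 1, -13, 0]
After 'push 11': [3, 144, 1, -13, 0, 11]
After 'over': [3, 144, 1, -13, 0, 11, 0]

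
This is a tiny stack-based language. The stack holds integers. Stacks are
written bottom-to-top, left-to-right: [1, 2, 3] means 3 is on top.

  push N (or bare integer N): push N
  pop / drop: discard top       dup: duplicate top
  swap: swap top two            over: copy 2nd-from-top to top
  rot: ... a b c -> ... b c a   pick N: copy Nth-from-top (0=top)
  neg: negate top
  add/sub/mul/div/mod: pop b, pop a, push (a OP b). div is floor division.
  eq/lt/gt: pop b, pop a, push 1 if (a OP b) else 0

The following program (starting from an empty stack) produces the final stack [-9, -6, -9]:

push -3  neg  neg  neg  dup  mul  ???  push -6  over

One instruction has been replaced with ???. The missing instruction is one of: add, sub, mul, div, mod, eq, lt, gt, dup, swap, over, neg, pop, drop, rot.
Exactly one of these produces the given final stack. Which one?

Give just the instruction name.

Stack before ???: [9]
Stack after ???:  [-9]
The instruction that transforms [9] -> [-9] is: neg

Answer: neg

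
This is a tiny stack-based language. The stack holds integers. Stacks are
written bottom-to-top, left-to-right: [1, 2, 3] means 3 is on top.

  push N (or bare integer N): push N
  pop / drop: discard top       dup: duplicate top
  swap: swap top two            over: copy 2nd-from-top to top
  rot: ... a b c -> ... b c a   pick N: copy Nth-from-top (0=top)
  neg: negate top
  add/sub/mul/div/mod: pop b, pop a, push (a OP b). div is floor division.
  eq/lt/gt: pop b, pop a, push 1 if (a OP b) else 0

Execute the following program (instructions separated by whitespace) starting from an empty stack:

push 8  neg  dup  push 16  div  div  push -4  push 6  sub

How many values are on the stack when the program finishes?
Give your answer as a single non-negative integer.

After 'push 8': stack = [8] (depth 1)
After 'neg': stack = [-8] (depth 1)
After 'dup': stack = [-8, -8] (depth 2)
After 'push 16': stack = [-8, -8, 16] (depth 3)
After 'div': stack = [-8, -1] (depth 2)
After 'div': stack = [8] (depth 1)
After 'push -4': stack = [8, -4] (depth 2)
After 'push 6': stack = [8, -4, 6] (depth 3)
After 'sub': stack = [8, -10] (depth 2)

Answer: 2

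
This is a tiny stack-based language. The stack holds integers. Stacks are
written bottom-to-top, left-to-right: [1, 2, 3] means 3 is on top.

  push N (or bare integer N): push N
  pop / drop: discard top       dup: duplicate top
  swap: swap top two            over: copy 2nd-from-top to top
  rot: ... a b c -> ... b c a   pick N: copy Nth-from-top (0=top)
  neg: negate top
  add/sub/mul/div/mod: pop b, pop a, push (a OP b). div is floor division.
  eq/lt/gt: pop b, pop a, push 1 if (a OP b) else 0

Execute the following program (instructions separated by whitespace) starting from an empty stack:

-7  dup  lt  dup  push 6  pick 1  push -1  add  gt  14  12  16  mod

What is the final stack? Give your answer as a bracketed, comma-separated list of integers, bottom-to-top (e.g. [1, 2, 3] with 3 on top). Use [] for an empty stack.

Answer: [0, 0, 1, 14, 12]

Derivation:
After 'push -7': [-7]
After 'dup': [-7, -7]
After 'lt': [0]
After 'dup': [0, 0]
After 'push 6': [0, 0, 6]
After 'pick 1': [0, 0, 6, 0]
After 'push -1': [0, 0, 6, 0, -1]
After 'add': [0, 0, 6, -1]
After 'gt': [0, 0, 1]
After 'push 14': [0, 0, 1, 14]
After 'push 12': [0, 0, 1, 14, 12]
After 'push 16': [0, 0, 1, 14, 12, 16]
After 'mod': [0, 0, 1, 14, 12]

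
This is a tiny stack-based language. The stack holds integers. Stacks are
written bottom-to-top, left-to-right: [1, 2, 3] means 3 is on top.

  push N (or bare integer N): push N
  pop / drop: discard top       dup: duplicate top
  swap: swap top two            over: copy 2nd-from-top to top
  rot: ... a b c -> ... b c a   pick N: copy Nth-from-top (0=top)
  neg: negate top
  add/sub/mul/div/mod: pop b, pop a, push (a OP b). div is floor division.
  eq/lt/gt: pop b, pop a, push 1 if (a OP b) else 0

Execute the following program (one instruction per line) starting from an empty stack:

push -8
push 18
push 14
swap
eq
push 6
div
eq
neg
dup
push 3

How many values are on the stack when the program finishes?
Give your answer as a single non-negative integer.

After 'push -8': stack = [-8] (depth 1)
After 'push 18': stack = [-8, 18] (depth 2)
After 'push 14': stack = [-8, 18, 14] (depth 3)
After 'swap': stack = [-8, 14, 18] (depth 3)
After 'eq': stack = [-8, 0] (depth 2)
After 'push 6': stack = [-8, 0, 6] (depth 3)
After 'div': stack = [-8, 0] (depth 2)
After 'eq': stack = [0] (depth 1)
After 'neg': stack = [0] (depth 1)
After 'dup': stack = [0, 0] (depth 2)
After 'push 3': stack = [0, 0, 3] (depth 3)

Answer: 3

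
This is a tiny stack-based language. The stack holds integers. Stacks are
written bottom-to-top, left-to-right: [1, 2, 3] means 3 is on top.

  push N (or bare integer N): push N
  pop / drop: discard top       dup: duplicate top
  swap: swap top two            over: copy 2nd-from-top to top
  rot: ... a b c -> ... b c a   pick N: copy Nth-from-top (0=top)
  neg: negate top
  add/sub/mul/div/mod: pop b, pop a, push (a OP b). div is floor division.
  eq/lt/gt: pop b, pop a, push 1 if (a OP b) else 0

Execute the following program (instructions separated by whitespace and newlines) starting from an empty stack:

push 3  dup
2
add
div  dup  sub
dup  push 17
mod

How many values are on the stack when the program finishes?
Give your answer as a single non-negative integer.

Answer: 2

Derivation:
After 'push 3': stack = [3] (depth 1)
After 'dup': stack = [3, 3] (depth 2)
After 'push 2': stack = [3, 3, 2] (depth 3)
After 'add': stack = [3, 5] (depth 2)
After 'div': stack = [0] (depth 1)
After 'dup': stack = [0, 0] (depth 2)
After 'sub': stack = [0] (depth 1)
After 'dup': stack = [0, 0] (depth 2)
After 'push 17': stack = [0, 0, 17] (depth 3)
After 'mod': stack = [0, 0] (depth 2)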